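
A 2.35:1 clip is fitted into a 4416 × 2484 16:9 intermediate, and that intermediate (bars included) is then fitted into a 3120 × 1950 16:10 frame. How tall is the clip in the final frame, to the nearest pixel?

1328 px

2.35:1 in 4416×2484: fills the width, so the clip is 4416.00 × 1879.15.
16:9 in 3120×1950: fills the width, so the intermediate becomes 3120.00 × 1755.00 — a scale of ×0.7065.
The clip scales with it: height 1879.15 × 0.7065 ≈ 1327.66.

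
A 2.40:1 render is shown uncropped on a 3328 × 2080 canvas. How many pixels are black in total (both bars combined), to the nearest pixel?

2.40:1 is wider than 16×10, so it spans the full width.
The render is 3328 / 2.400 ≈ 1386.6667 px tall.
Leftover height: 2080 − 1386.6667 = 693.3333 px.
Across the 3328-px span: 693.3333 × 3328 ≈ 2307413 px.

2307413 pixels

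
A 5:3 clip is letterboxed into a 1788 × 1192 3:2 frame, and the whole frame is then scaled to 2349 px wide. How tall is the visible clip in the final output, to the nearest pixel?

At 1788×1192 the clip is width-limited, so height = 1788 × 3/5 ≈ 1072.80 px.
Scaling 1788 → 2349 is ×1.3138, so the height becomes 1072.80 × 1.3138 ≈ 1409.40 px.

1409 px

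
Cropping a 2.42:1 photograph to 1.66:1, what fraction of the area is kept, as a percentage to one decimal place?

1.66:1 is narrower than 2.42:1, so the crop keeps the full height and trims the width.
Fraction kept = (1.660)/(2.420) ≈ 68.60%.

68.6%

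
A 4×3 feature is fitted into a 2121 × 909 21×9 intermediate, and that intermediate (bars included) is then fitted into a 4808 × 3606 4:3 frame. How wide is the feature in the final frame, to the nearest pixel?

First fit — 4×3 into 2121×909 spans the height: 1212.00 × 909.00.
The 21×9 canvas is width-limited in 4808×3606, giving 4808.00 × 2060.57; scale factor 2.2669.
So the feature's width is 1212.00 × 2.2669 ≈ 2747.43.

2747 px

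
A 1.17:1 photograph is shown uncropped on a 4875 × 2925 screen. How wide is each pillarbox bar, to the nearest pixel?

726 px

1.17:1 is narrower than 5:3, so it spans the full height.
That makes the image 3422.25 px wide (2925 × 1.170).
Black = 4875 − 3422.25 = 1452.75 px, or 726.38 per bar.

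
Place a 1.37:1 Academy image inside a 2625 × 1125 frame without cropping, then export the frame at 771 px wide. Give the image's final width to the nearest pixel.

453 px

In the 2625×1125 frame the image fills the height: width = 1125 × 1.370 ≈ 1541.25 px.
Resizing to 771 px wide multiplies everything by 0.2937: 1541.25 → 452.69 px.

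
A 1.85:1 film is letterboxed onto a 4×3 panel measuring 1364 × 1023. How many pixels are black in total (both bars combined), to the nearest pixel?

1.85:1 is wider than 4×3, so it spans the full width.
The film is 1364 / 1.850 ≈ 737.2973 px tall.
1023 − 737.2973 = 285.7027 px of bars.
Bar area = 285.7027 × 1364 ≈ 389698 px.

389698 pixels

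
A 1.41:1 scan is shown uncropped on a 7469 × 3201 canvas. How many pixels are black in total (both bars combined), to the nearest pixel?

9460844 pixels

1.41:1 is narrower than 21×9, so it spans the full height.
The scan is 3201 × 1.410 ≈ 4513.4100 px wide.
7469 − 4513.4100 = 2955.5900 px of bars.
Bar area = 2955.5900 × 3201 ≈ 9460844 px.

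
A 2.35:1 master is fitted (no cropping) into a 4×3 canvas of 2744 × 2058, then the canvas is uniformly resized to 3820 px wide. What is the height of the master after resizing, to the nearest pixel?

Fitted into 2744×2058, the master spans the width; its height is 2744 / 2.350 ≈ 1167.66 px.
Scaling 2744 → 3820 is ×1.3921, so the height becomes 1167.66 × 1.3921 ≈ 1625.53 px.

1626 px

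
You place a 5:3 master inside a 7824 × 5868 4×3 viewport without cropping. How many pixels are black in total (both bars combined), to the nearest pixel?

9182246 pixels

Since 1.667 > 1.333, the master is width-limited.
That makes the image 4694.4000 px tall (7824 × 3/5).
Leftover height: 5868 − 4694.4000 = 1173.6000 px.
Across the 7824-px span: 1173.6000 × 7824 ≈ 9182246 px.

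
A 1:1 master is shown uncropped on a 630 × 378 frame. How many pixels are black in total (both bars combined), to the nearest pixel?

95256 pixels

Since 1.000 < 1.667, the master is height-limited.
The master is 378 × 1/1 ≈ 378.0000 px wide.
Leftover width: 630 − 378.0000 = 252.0000 px.
Bar area = 252.0000 × 378 ≈ 95256 px.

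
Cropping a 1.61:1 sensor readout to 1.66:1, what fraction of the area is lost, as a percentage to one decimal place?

Going from 1.61:1 to 1.66:1 means cutting height while keeping width.
Fraction kept = (1.610)/(1.660) ≈ 96.99%, so 3.01% is lost.

3.0%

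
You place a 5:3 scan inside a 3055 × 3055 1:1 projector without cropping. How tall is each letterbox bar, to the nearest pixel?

5:3 is wider than 1:1, so it spans the full width.
Content height = 3055 × 3/5 ≈ 1833.00 px.
Leftover height: 3055 − 1833.00 = 1222.00 px → 611.00 each side.

611 px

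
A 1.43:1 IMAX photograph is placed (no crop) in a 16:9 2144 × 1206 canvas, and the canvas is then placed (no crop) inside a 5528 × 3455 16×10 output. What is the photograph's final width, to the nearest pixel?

First fit — 1.43:1 IMAX into 2144×1206 spans the height: 1724.58 × 1206.00.
Second fit — the 16:9 canvas into 5528×3455 spans the width: 5528.00 × 3109.50 (×2.5784 from 2144×1206).
The photograph scales with it: width 1724.58 × 2.5784 ≈ 4446.59.

4447 px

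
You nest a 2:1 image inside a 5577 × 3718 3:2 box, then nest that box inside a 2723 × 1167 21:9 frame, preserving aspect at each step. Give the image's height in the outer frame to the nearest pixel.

875 px

First fit — 2:1 into 5577×3718 spans the width: 5577.00 × 2788.50.
The 3:2 canvas is height-limited in 2723×1167, giving 1750.50 × 1167.00; scale factor 0.3139.
Applying the same ×0.3139: 2788.50 → 875.25.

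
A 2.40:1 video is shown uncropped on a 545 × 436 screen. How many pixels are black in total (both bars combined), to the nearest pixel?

2.40:1 is wider than 5:4, so it spans the full width.
Content height = 545 / 2.400 ≈ 227.0833 px.
Black = 436 − 227.0833 = 208.9167 px.
Across the 545-px span: 208.9167 × 545 ≈ 113860 px.

113860 pixels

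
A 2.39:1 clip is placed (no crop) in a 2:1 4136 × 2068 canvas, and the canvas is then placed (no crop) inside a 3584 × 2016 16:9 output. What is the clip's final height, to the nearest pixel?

2.39:1 in 4136×2068: fills the width, so the clip is 4136.00 × 1730.54.
Second fit — the 2:1 canvas into 3584×2016 spans the width: 3584.00 × 1792.00 (×0.8665 from 4136×2068).
The clip scales with it: height 1730.54 × 0.8665 ≈ 1499.58.

1500 px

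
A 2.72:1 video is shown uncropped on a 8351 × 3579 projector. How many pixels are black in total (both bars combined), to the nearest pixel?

2.72:1 (2.720) > 21:9 (2.333), so the video fills the width.
The video is 8351 / 2.720 ≈ 3070.2206 px tall.
Leftover height: 3579 − 3070.2206 = 508.7794 px.
Bar area = 508.7794 × 8351 ≈ 4248817 px.

4248817 pixels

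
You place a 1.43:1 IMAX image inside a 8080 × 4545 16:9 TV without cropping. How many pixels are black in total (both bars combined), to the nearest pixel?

7184054 pixels

1.43:1 IMAX is narrower than 16:9, so it spans the full height.
Content width = 4545 × 1.430 ≈ 6499.3500 px.
Black = 8080 − 6499.3500 = 1580.6500 px.
That's 1580.6500 × 4545 ≈ 7184054 black pixels.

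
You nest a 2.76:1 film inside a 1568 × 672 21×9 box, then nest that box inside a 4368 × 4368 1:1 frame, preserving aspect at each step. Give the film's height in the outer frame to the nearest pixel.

1583 px

2.76:1 in 1568×672: fills the width, so the film is 1568.00 × 568.12.
Second fit — the 21×9 canvas into 4368×4368 spans the width: 4368.00 × 1872.00 (×2.7857 from 1568×672).
The film scales with it: height 568.12 × 2.7857 ≈ 1582.61.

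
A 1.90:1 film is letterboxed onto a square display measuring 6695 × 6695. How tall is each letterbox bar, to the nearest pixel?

1586 px

Since 1.900 > 1.000, the film is width-limited.
Content height = 6695 / 1.900 ≈ 3523.68 px.
Black = 6695 − 3523.68 = 3171.32 px, or 1585.66 per bar.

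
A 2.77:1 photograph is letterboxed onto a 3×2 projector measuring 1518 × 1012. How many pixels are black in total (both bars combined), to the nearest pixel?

704330 pixels

2.77:1 (2.770) > 3×2 (1.500), so the photograph fills the width.
The photograph is 1518 / 2.770 ≈ 548.0144 px tall.
1012 − 548.0144 = 463.9856 px of bars.
Bar area = 463.9856 × 1518 ≈ 704330 px.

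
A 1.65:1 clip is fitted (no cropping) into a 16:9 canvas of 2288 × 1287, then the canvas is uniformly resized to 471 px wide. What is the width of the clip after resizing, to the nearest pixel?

437 px

At 2288×1287 the clip is height-limited, so width = 1287 × 1.650 ≈ 2123.55 px.
The frame scales by 471/2288 = 0.2059; 2123.55 × 0.2059 ≈ 437.15 px.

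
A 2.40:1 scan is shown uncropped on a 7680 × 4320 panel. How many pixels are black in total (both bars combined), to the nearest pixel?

Since 2.400 > 1.778, the scan is width-limited.
That makes the image 3200.0000 px tall (7680 / 2.400).
Black = 4320 − 3200.0000 = 1120.0000 px.
Across the 7680-px span: 1120.0000 × 7680 ≈ 8601600 px.

8601600 pixels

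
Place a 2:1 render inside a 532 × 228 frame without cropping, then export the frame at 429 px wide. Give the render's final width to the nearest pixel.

In the 532×228 frame the render fills the height: width = 228 × 2/1 ≈ 456.00 px.
Resizing to 429 px wide multiplies everything by 0.8064: 456.00 → 367.71 px.

368 px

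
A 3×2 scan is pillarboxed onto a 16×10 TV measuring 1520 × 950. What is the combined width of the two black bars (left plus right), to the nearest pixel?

95 px

3×2 (1.500) < 16×10 (1.600), so the scan fills the height.
That makes the image 1425.00 px wide (950 × 3/2).
Leftover width: 1520 − 1425.00 = 95.00 px.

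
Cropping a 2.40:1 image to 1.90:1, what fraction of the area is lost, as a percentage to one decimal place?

1.90:1 is narrower than 2.40:1, so the crop keeps the full height and trims the width.
Area ratio = (1.900)/(2.400) = 79.17%; the remaining 20.83% is cropped out.

20.8%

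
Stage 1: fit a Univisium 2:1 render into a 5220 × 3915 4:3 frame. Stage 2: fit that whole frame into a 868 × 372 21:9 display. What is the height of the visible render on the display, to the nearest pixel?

248 px

Inside the 5220×3915 canvas the render is width-limited at 5220.00 × 2610.00.
4:3 in 868×372: fills the height, so the intermediate becomes 496.00 × 372.00 — a scale of ×0.0950.
So the render's height is 2610.00 × 0.0950 ≈ 248.00.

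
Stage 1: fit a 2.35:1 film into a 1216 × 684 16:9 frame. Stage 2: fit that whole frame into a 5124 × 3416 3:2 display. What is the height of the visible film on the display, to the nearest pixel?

2.35:1 in 1216×684: fills the width, so the film is 1216.00 × 517.45.
The 16:9 canvas is width-limited in 5124×3416, giving 5124.00 × 2882.25; scale factor 4.2138.
So the film's height is 517.45 × 4.2138 ≈ 2180.43.

2180 px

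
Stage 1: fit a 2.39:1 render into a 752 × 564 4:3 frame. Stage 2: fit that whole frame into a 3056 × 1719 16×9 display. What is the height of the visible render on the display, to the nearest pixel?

959 px

First fit — 2.39:1 into 752×564 spans the width: 752.00 × 314.64.
4:3 in 3056×1719: fills the height, so the intermediate becomes 2292.00 × 1719.00 — a scale of ×3.0479.
So the render's height is 314.64 × 3.0479 ≈ 959.00.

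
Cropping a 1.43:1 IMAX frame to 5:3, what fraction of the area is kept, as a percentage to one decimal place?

85.8%

Going from 1.43:1 IMAX to 5:3 means cutting height while keeping width.
Area ratio = (1.430)/(1.667) = 85.80% retained.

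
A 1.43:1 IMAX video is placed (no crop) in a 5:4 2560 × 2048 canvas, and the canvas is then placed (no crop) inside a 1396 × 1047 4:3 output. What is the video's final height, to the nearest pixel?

915 px

1.43:1 IMAX in 2560×2048: fills the width, so the video is 2560.00 × 1790.21.
The 5:4 canvas is height-limited in 1396×1047, giving 1308.75 × 1047.00; scale factor 0.5112.
Applying the same ×0.5112: 1790.21 → 915.21.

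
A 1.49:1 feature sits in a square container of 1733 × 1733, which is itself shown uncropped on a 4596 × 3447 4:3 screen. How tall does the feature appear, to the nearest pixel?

First fit — 1.49:1 into 1733×1733 spans the width: 1733.00 × 1163.09.
The square canvas is height-limited in 4596×3447, giving 3447.00 × 3447.00; scale factor 1.9890.
So the feature's height is 1163.09 × 1.9890 ≈ 2313.42.

2313 px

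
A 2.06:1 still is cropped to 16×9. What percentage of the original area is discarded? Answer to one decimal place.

The height stays; only width is cut (since 16×9 is narrower than 2.06:1).
Fraction kept = (1.778)/(2.060) ≈ 86.30%, so 13.70% is lost.

13.7%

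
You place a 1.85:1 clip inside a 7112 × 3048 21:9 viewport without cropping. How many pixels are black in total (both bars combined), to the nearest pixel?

4490314 pixels

Since 1.850 < 2.333, the clip is height-limited.
That makes the image 5638.8000 px wide (3048 × 1.850).
Leftover width: 7112 − 5638.8000 = 1473.2000 px.
That's 1473.2000 × 3048 ≈ 4490314 black pixels.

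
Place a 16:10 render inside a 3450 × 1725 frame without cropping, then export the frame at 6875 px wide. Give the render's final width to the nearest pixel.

In the 3450×1725 frame the render fills the height: width = 1725 × 16/10 ≈ 2760.00 px.
Scaling 3450 → 6875 is ×1.9928, so the width becomes 2760.00 × 1.9928 ≈ 5500.00 px.

5500 px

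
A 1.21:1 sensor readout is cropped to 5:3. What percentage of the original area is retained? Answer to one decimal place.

72.6%

5:3 is wider than 1.21:1, so the crop keeps the full width and trims the height.
Area ratio = (1.210)/(1.667) = 72.60% retained.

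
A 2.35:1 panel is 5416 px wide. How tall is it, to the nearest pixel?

2305 px

5416 / 2.350 = 2304.68.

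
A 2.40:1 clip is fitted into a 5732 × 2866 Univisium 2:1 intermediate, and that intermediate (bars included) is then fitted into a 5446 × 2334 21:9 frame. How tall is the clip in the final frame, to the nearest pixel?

1945 px

Inside the 5732×2866 canvas the clip is width-limited at 5732.00 × 2388.33.
The Univisium 2:1 canvas is height-limited in 5446×2334, giving 4668.00 × 2334.00; scale factor 0.8144.
Applying the same ×0.8144: 2388.33 → 1945.00.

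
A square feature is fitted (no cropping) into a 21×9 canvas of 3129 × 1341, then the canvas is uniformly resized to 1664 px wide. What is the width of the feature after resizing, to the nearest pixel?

713 px

In the 3129×1341 frame the feature fills the height: width = 1341 × 1/1 ≈ 1341.00 px.
The frame scales by 1664/3129 = 0.5318; 1341.00 × 0.5318 ≈ 713.14 px.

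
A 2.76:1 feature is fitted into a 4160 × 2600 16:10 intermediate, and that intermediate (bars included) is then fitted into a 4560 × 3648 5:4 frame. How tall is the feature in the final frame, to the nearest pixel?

2.76:1 in 4160×2600: fills the width, so the feature is 4160.00 × 1507.25.
Second fit — the 16:10 canvas into 4560×3648 spans the width: 4560.00 × 2850.00 (×1.0962 from 4160×2600).
Applying the same ×1.0962: 1507.25 → 1652.17.

1652 px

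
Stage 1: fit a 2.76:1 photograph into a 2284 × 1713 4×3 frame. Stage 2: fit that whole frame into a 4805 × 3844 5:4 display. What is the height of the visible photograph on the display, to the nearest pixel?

Inside the 2284×1713 canvas the photograph is width-limited at 2284.00 × 827.54.
Second fit — the 4×3 canvas into 4805×3844 spans the width: 4805.00 × 3603.75 (×2.1038 from 2284×1713).
The photograph scales with it: height 827.54 × 2.1038 ≈ 1740.94.

1741 px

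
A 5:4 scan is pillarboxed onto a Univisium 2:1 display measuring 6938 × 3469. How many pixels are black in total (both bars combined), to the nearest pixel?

5:4 is narrower than Univisium 2:1, so it spans the full height.
The scan is 3469 × 5/4 ≈ 4336.2500 px wide.
Black = 6938 − 4336.2500 = 2601.7500 px.
That's 2601.7500 × 3469 ≈ 9025471 black pixels.

9025471 pixels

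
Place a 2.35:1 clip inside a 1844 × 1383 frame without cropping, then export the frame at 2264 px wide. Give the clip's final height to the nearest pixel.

In the 1844×1383 frame the clip fills the width: height = 1844 / 2.350 ≈ 784.68 px.
Scaling 1844 → 2264 is ×1.2278, so the height becomes 784.68 × 1.2278 ≈ 963.40 px.

963 px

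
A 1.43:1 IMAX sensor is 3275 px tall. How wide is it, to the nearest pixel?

Width = 3275 × 1.430 = 4683.25.

4683 px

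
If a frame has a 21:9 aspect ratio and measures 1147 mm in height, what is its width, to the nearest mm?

At 21:9, 1147·21/9 ≈ 2676.33.

2676 mm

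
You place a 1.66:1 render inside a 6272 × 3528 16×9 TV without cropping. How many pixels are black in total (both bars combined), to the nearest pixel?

Since 1.660 < 1.778, the render is height-limited.
That makes the image 5856.4800 px wide (3528 × 1.660).
6272 − 5856.4800 = 415.5200 px of bars.
Bar area = 415.5200 × 3528 ≈ 1465955 px.

1465955 pixels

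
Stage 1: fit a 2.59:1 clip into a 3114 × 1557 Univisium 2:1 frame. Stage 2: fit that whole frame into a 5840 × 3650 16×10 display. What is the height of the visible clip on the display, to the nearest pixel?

2255 px

First fit — 2.59:1 into 3114×1557 spans the width: 3114.00 × 1202.32.
The Univisium 2:1 canvas is width-limited in 5840×3650, giving 5840.00 × 2920.00; scale factor 1.8754.
So the clip's height is 1202.32 × 1.8754 ≈ 2254.83.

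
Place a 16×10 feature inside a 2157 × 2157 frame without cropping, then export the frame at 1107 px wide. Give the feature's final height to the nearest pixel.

Fitted into 2157×2157, the feature spans the width; its height is 2157 × 10/16 ≈ 1348.12 px.
Resizing to 1107 px wide multiplies everything by 0.5132: 1348.12 → 691.88 px.

692 px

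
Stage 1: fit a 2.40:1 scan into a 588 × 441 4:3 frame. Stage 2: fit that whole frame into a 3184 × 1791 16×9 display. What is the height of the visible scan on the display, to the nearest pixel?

Inside the 588×441 canvas the scan is width-limited at 588.00 × 245.00.
Second fit — the 4:3 canvas into 3184×1791 spans the height: 2388.00 × 1791.00 (×4.0612 from 588×441).
The scan scales with it: height 245.00 × 4.0612 ≈ 995.00.

995 px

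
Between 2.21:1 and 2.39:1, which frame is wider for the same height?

2.21 and 2.39; 2.39 > 2.21.

2.39:1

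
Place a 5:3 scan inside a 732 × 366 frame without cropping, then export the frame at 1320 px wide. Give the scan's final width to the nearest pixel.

Fitted into 732×366, the scan spans the height; its width is 366 × 5/3 ≈ 610.00 px.
The frame scales by 1320/732 = 1.8033; 610.00 × 1.8033 ≈ 1100.00 px.

1100 px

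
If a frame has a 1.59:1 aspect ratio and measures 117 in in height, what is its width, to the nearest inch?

186 in

At 1.59:1, 117 × 1.590 ≈ 186.03.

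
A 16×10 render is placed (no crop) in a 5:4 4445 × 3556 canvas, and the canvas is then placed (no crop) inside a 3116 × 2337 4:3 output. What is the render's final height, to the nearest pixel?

16×10 in 4445×3556: fills the width, so the render is 4445.00 × 2778.12.
5:4 in 3116×2337: fills the height, so the intermediate becomes 2921.25 × 2337.00 — a scale of ×0.6572.
So the render's height is 2778.12 × 0.6572 ≈ 1825.78.

1826 px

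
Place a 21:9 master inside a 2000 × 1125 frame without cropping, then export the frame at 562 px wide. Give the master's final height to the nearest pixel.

241 px

In the 2000×1125 frame the master fills the width: height = 2000 × 9/21 ≈ 857.14 px.
Scaling 2000 → 562 is ×0.2810, so the height becomes 857.14 × 0.2810 ≈ 240.86 px.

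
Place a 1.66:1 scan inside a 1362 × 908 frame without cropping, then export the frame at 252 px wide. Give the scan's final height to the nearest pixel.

152 px

At 1362×908 the scan is width-limited, so height = 1362 / 1.660 ≈ 820.48 px.
Scaling 1362 → 252 is ×0.1850, so the height becomes 820.48 × 0.1850 ≈ 151.81 px.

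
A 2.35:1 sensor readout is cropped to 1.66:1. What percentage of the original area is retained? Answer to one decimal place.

70.6%

The height stays; only width is cut (since 1.66:1 is narrower than 2.35:1).
Area ratio = (1.660)/(2.350) = 70.64% retained.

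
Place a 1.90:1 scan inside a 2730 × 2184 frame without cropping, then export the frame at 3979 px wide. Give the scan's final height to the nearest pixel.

Fitted into 2730×2184, the scan spans the width; its height is 2730 / 1.900 ≈ 1436.84 px.
Scaling 2730 → 3979 is ×1.4575, so the height becomes 1436.84 × 1.4575 ≈ 2094.21 px.

2094 px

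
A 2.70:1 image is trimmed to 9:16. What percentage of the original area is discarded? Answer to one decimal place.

Going from 2.70:1 to 9:16 means cutting width while keeping height.
Area ratio = (0.562)/(2.700) = 20.83%; the remaining 79.17% is cropped out.

79.2%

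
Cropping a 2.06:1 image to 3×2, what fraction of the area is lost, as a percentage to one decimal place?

27.2%

3×2 is narrower than 2.06:1, so the crop keeps the full height and trims the width.
(1.500)/(2.060) ≈ 0.728 of the area survives, leaving 27.18% discarded.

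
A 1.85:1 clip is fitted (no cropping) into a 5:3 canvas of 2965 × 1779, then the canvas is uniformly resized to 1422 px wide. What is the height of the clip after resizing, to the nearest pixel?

Fitted into 2965×1779, the clip spans the width; its height is 2965 / 1.850 ≈ 1602.70 px.
The frame scales by 1422/2965 = 0.4796; 1602.70 × 0.4796 ≈ 768.65 px.

769 px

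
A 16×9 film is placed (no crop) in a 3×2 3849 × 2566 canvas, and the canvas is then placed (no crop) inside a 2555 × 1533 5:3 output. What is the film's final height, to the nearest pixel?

Inside the 3849×2566 canvas the film is width-limited at 3849.00 × 2165.06.
Second fit — the 3×2 canvas into 2555×1533 spans the height: 2299.50 × 1533.00 (×0.5974 from 3849×2566).
Applying the same ×0.5974: 2165.06 → 1293.47.

1293 px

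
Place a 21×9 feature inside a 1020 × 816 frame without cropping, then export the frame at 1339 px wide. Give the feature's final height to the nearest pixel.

574 px

In the 1020×816 frame the feature fills the width: height = 1020 × 9/21 ≈ 437.14 px.
Resizing to 1339 px wide multiplies everything by 1.3127: 437.14 → 573.86 px.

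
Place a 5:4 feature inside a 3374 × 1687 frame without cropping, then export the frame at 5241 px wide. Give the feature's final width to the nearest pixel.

3276 px

At 3374×1687 the feature is height-limited, so width = 1687 × 5/4 ≈ 2108.75 px.
Scaling 3374 → 5241 is ×1.5533, so the width becomes 2108.75 × 1.5533 ≈ 3275.62 px.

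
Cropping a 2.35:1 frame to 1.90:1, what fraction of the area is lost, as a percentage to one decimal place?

19.1%

The height stays; only width is cut (since 1.90:1 is narrower than 2.35:1).
Fraction kept = (1.900)/(2.350) ≈ 80.85%, so 19.15% is lost.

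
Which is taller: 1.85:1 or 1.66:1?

1.66:1

1.85 and 1.66; 1.85 > 1.66. The smaller width-to-height ratio is the taller frame.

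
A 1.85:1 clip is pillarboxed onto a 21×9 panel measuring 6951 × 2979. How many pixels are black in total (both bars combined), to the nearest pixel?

4289313 pixels

1.85:1 is narrower than 21×9, so it spans the full height.
Content width = 2979 × 1.850 ≈ 5511.1500 px.
Leftover width: 6951 − 5511.1500 = 1439.8500 px.
Across the 2979-px span: 1439.8500 × 2979 ≈ 4289313 px.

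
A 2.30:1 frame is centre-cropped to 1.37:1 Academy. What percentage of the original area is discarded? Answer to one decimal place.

The height stays; only width is cut (since 1.37:1 Academy is narrower than 2.30:1).
Area ratio = (1.370)/(2.300) = 59.57%; the remaining 40.43% is cropped out.

40.4%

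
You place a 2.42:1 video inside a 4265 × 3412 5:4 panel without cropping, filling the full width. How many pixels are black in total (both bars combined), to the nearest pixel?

7035558 pixels

That makes the image 1762.3967 px tall (4265 / 2.420).
Black = 3412 − 1762.3967 = 1649.6033 px.
Across the 4265-px span: 1649.6033 × 4265 ≈ 7035558 px.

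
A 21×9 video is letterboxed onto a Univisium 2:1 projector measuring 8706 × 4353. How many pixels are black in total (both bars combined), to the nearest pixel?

21×9 is wider than Univisium 2:1, so it spans the full width.
Content height = 8706 × 9/21 ≈ 3731.1429 px.
Black = 4353 − 3731.1429 = 621.8571 px.
That's 621.8571 × 8706 ≈ 5413888 black pixels.

5413888 pixels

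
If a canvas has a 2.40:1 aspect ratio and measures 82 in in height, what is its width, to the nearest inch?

At 2.40:1, 82 × 2.400 ≈ 196.80.

197 in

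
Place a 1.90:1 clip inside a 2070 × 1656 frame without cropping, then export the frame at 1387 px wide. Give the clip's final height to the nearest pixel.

Fitted into 2070×1656, the clip spans the width; its height is 2070 / 1.900 ≈ 1089.47 px.
Scaling 2070 → 1387 is ×0.6700, so the height becomes 1089.47 × 0.6700 ≈ 730.00 px.

730 px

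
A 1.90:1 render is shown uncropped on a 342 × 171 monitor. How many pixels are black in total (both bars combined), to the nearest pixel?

2924 pixels

1.90:1 is narrower than Univisium 2:1, so it spans the full height.
The render is 171 × 1.900 ≈ 324.9000 px wide.
Leftover width: 342 − 324.9000 = 17.1000 px.
That's 17.1000 × 171 ≈ 2924 black pixels.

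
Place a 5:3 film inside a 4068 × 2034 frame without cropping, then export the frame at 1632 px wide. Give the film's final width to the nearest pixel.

In the 4068×2034 frame the film fills the height: width = 2034 × 5/3 ≈ 3390.00 px.
Scaling 4068 → 1632 is ×0.4012, so the width becomes 3390.00 × 0.4012 ≈ 1360.00 px.

1360 px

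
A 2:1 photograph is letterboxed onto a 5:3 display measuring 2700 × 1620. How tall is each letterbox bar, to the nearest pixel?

2:1 is wider than 5:3, so it spans the full width.
The photograph is 2700 × 1/2 ≈ 1350.00 px tall.
Black = 1620 − 1350.00 = 270.00 px, or 135.00 per bar.

135 px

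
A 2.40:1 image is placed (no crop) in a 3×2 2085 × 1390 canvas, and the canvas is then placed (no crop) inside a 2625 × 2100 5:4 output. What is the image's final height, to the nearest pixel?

1094 px

2.40:1 in 2085×1390: fills the width, so the image is 2085.00 × 868.75.
Second fit — the 3×2 canvas into 2625×2100 spans the width: 2625.00 × 1750.00 (×1.2590 from 2085×1390).
The image scales with it: height 868.75 × 1.2590 ≈ 1093.75.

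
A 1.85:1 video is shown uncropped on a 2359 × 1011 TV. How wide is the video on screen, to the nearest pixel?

1.85:1 is narrower than 21×9, so it spans the full height.
That makes the image 1870.35 px wide (1011 × 1.850).

1870 px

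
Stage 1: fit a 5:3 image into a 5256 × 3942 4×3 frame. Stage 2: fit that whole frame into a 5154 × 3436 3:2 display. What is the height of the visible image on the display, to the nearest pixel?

2749 px

5:3 in 5256×3942: fills the width, so the image is 5256.00 × 3153.60.
4×3 in 5154×3436: fills the height, so the intermediate becomes 4581.33 × 3436.00 — a scale of ×0.8716.
So the image's height is 3153.60 × 0.8716 ≈ 2748.80.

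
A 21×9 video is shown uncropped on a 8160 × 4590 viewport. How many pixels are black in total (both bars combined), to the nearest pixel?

Since 2.333 > 1.778, the video is width-limited.
The video is 8160 × 9/21 ≈ 3497.1429 px tall.
Leftover height: 4590 − 3497.1429 = 1092.8571 px.
Across the 8160-px span: 1092.8571 × 8160 ≈ 8917714 px.

8917714 pixels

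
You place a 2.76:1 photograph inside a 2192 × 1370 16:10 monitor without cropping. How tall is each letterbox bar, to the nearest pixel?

288 px

Since 2.760 > 1.600, the photograph is width-limited.
The photograph is 2192 / 2.760 ≈ 794.20 px tall.
1370 − 794.20 = 575.80 px of bars (287.90 each).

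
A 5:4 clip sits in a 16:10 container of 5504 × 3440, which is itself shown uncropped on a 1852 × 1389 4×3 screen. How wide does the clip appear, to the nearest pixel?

5:4 in 5504×3440: fills the height, so the clip is 4300.00 × 3440.00.
The 16:10 canvas is width-limited in 1852×1389, giving 1852.00 × 1157.50; scale factor 0.3365.
The clip scales with it: width 4300.00 × 0.3365 ≈ 1446.88.

1447 px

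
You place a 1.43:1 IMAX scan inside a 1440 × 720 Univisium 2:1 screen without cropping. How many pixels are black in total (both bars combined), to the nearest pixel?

295488 pixels

Since 1.430 < 2.000, the scan is height-limited.
Content width = 720 × 1.430 ≈ 1029.6000 px.
Black = 1440 − 1029.6000 = 410.4000 px.
Bar area = 410.4000 × 720 ≈ 295488 px.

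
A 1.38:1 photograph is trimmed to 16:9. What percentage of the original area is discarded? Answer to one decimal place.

16:9 is wider than 1.38:1, so the crop keeps the full width and trims the height.
Fraction kept = (1.380)/(1.778) ≈ 77.62%, so 22.38% is lost.

22.4%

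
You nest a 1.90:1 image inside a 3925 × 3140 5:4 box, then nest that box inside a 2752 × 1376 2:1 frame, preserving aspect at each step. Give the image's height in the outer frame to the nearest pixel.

1.90:1 in 3925×3140: fills the width, so the image is 3925.00 × 2065.79.
The 5:4 canvas is height-limited in 2752×1376, giving 1720.00 × 1376.00; scale factor 0.4382.
So the image's height is 2065.79 × 0.4382 ≈ 905.26.

905 px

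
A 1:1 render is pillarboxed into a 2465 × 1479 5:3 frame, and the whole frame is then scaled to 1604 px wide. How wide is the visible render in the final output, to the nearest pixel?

At 2465×1479 the render is height-limited, so width = 1479 × 1/1 ≈ 1479.00 px.
The frame scales by 1604/2465 = 0.6507; 1479.00 × 0.6507 ≈ 962.40 px.

962 px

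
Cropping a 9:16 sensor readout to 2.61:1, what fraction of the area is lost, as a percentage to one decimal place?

2.61:1 is wider than 9:16, so the crop keeps the full width and trims the height.
Area ratio = (0.562)/(2.610) = 21.55%; the remaining 78.45% is cropped out.

78.4%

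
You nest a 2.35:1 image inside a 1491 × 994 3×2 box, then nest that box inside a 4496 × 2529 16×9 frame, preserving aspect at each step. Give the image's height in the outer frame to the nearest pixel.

1614 px

2.35:1 in 1491×994: fills the width, so the image is 1491.00 × 634.47.
The 3×2 canvas is height-limited in 4496×2529, giving 3793.50 × 2529.00; scale factor 2.5443.
The image scales with it: height 634.47 × 2.5443 ≈ 1614.26.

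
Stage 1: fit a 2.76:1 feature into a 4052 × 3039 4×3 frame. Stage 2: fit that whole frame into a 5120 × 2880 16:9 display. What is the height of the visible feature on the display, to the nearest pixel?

1391 px

Inside the 4052×3039 canvas the feature is width-limited at 4052.00 × 1468.12.
The 4×3 canvas is height-limited in 5120×2880, giving 3840.00 × 2880.00; scale factor 0.9477.
Applying the same ×0.9477: 1468.12 → 1391.30.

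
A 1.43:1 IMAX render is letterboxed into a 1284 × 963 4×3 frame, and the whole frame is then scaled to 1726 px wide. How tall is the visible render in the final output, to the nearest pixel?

At 1284×963 the render is width-limited, so height = 1284 / 1.430 ≈ 897.90 px.
The frame scales by 1726/1284 = 1.3442; 897.90 × 1.3442 ≈ 1206.99 px.

1207 px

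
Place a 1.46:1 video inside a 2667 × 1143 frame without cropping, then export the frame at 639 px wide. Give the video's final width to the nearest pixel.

At 2667×1143 the video is height-limited, so width = 1143 × 1.460 ≈ 1668.78 px.
Scaling 2667 → 639 is ×0.2396, so the width becomes 1668.78 × 0.2396 ≈ 399.83 px.

400 px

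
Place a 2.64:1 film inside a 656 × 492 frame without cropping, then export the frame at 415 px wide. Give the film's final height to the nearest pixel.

157 px

At 656×492 the film is width-limited, so height = 656 / 2.640 ≈ 248.48 px.
Scaling 656 → 415 is ×0.6326, so the height becomes 248.48 × 0.6326 ≈ 157.20 px.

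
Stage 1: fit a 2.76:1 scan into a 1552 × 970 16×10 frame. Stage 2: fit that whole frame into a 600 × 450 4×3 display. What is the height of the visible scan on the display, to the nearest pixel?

217 px

Inside the 1552×970 canvas the scan is width-limited at 1552.00 × 562.32.
16×10 in 600×450: fills the width, so the intermediate becomes 600.00 × 375.00 — a scale of ×0.3866.
Applying the same ×0.3866: 562.32 → 217.39.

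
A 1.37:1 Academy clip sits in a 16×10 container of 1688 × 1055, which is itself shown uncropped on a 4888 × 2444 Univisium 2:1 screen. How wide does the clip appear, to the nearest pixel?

3348 px

Inside the 1688×1055 canvas the clip is height-limited at 1445.35 × 1055.00.
16×10 in 4888×2444: fills the height, so the intermediate becomes 3910.40 × 2444.00 — a scale of ×2.3166.
The clip scales with it: width 1445.35 × 2.3166 ≈ 3348.28.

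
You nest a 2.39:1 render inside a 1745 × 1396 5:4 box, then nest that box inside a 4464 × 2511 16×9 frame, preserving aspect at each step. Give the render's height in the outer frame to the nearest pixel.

1313 px

2.39:1 in 1745×1396: fills the width, so the render is 1745.00 × 730.13.
5:4 in 4464×2511: fills the height, so the intermediate becomes 3138.75 × 2511.00 — a scale of ×1.7987.
So the render's height is 730.13 × 1.7987 ≈ 1313.28.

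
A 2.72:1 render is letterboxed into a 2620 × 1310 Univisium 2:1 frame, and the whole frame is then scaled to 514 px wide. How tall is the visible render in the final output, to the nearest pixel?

In the 2620×1310 frame the render fills the width: height = 2620 / 2.720 ≈ 963.24 px.
Scaling 2620 → 514 is ×0.1962, so the height becomes 963.24 × 0.1962 ≈ 188.97 px.

189 px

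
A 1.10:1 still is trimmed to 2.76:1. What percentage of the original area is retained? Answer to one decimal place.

The width stays; only height is cut (since 2.76:1 is wider than 1.10:1).
Fraction kept = (1.100)/(2.760) ≈ 39.86%.

39.9%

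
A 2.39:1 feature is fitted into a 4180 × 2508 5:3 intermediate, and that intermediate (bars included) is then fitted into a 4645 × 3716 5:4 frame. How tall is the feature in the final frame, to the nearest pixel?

Inside the 4180×2508 canvas the feature is width-limited at 4180.00 × 1748.95.
Second fit — the 5:3 canvas into 4645×3716 spans the width: 4645.00 × 2787.00 (×1.1112 from 4180×2508).
So the feature's height is 1748.95 × 1.1112 ≈ 1943.51.

1944 px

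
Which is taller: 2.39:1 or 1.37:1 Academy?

1.37:1 Academy

2.39 and 1.37; 2.39 > 1.37. The smaller width-to-height ratio is the taller frame.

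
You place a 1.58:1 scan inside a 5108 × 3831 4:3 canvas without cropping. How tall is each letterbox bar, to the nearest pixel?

Since 1.580 > 1.333, the scan is width-limited.
Content height = 5108 / 1.580 ≈ 3232.91 px.
3831 − 3232.91 = 598.09 px of bars (299.04 each).

299 px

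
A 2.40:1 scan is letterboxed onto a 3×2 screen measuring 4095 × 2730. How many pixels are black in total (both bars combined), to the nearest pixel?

2.40:1 (2.400) > 3×2 (1.500), so the scan fills the width.
Content height = 4095 / 2.400 ≈ 1706.2500 px.
Leftover height: 2730 − 1706.2500 = 1023.7500 px.
That's 1023.7500 × 4095 ≈ 4192256 black pixels.

4192256 pixels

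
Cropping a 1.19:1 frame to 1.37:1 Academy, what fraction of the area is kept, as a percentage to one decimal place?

86.9%

1.37:1 Academy is wider than 1.19:1, so the crop keeps the full width and trims the height.
Area ratio = (1.190)/(1.370) = 86.86% retained.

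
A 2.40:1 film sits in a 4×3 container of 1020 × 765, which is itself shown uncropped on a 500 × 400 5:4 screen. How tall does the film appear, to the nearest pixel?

208 px

Inside the 1020×765 canvas the film is width-limited at 1020.00 × 425.00.
4×3 in 500×400: fills the width, so the intermediate becomes 500.00 × 375.00 — a scale of ×0.4902.
Applying the same ×0.4902: 425.00 → 208.33.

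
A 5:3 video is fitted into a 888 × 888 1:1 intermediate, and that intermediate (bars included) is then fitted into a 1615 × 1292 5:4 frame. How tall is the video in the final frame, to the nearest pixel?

First fit — 5:3 into 888×888 spans the width: 888.00 × 532.80.
The 1:1 canvas is height-limited in 1615×1292, giving 1292.00 × 1292.00; scale factor 1.4550.
Applying the same ×1.4550: 532.80 → 775.20.

775 px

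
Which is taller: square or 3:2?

square = 1 and 3:2 = 1.5; 1.5 > 1. The smaller width-to-height ratio is the taller frame.

square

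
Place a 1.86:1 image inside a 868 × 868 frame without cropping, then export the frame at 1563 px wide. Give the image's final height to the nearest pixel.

At 868×868 the image is width-limited, so height = 868 / 1.860 ≈ 466.67 px.
Resizing to 1563 px wide multiplies everything by 1.8007: 466.67 → 840.32 px.

840 px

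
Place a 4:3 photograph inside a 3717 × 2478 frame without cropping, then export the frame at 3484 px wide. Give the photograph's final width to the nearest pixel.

In the 3717×2478 frame the photograph fills the height: width = 2478 × 4/3 ≈ 3304.00 px.
Resizing to 3484 px wide multiplies everything by 0.9373: 3304.00 → 3096.89 px.

3097 px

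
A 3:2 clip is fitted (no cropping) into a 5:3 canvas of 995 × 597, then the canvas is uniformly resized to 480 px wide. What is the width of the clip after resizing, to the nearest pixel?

In the 995×597 frame the clip fills the height: width = 597 × 3/2 ≈ 895.50 px.
The frame scales by 480/995 = 0.4824; 895.50 × 0.4824 ≈ 432.00 px.

432 px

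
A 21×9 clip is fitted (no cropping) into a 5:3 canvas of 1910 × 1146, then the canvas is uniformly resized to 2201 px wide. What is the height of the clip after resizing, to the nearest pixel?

In the 1910×1146 frame the clip fills the width: height = 1910 × 9/21 ≈ 818.57 px.
Resizing to 2201 px wide multiplies everything by 1.1524: 818.57 → 943.29 px.

943 px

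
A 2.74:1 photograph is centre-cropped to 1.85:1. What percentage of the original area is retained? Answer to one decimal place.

67.5%

1.85:1 is narrower than 2.74:1, so the crop keeps the full height and trims the width.
Fraction kept = (1.850)/(2.740) ≈ 67.52%.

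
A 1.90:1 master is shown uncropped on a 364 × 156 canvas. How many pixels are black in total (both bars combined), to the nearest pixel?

10546 pixels

Since 1.900 < 2.333, the master is height-limited.
Content width = 156 × 1.900 ≈ 296.4000 px.
364 − 296.4000 = 67.6000 px of bars.
Bar area = 67.6000 × 156 ≈ 10546 px.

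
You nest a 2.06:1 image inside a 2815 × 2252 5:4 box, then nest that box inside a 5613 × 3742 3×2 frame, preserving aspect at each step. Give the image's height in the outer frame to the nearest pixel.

2271 px

Inside the 2815×2252 canvas the image is width-limited at 2815.00 × 1366.50.
5:4 in 5613×3742: fills the height, so the intermediate becomes 4677.50 × 3742.00 — a scale of ×1.6616.
So the image's height is 1366.50 × 1.6616 ≈ 2270.63.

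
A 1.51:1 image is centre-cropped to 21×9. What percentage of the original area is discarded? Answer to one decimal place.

35.3%

The width stays; only height is cut (since 21×9 is wider than 1.51:1).
Area ratio = (1.510)/(2.333) = 64.71%; the remaining 35.29% is cropped out.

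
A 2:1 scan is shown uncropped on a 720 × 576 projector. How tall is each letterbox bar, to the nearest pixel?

108 px

2:1 (2.000) > 5:4 (1.250), so the scan fills the width.
That makes the image 360.00 px tall (720 × 1/2).
Black = 576 − 360.00 = 216.00 px, or 108.00 per bar.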